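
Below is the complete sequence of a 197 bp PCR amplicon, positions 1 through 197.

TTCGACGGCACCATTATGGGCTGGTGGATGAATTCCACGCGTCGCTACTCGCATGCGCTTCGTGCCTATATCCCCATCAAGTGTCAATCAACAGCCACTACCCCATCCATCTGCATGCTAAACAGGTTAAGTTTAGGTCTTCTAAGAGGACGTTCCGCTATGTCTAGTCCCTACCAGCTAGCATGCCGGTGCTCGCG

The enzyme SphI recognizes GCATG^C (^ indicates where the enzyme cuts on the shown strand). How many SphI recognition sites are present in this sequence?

GCATGC occurs starting at positions 51, 113, 181.
SphI cuts at 3 sites.

3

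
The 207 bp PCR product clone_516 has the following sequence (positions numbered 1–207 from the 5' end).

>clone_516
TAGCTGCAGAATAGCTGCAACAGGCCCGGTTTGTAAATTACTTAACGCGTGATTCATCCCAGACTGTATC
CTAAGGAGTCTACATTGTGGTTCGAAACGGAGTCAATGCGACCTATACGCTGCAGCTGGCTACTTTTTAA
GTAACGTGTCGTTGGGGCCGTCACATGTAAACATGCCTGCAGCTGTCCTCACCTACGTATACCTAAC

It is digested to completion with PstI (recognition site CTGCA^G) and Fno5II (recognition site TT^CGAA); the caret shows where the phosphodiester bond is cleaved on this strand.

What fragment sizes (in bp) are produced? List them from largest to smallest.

84, 57, 32, 26, 8 bp

PstI sites (CTGCAG) start at positions 4, 120, 177.
PstI cuts after base 5 of each site (before the last base), so after positions 8, 124, 181.
The Fno5II site (TTCGAA) starts at position 91.
Fno5II cuts after base 2 of each site, so after position 92.
Combined cut positions: 8, 92, 124, 181.
Linear molecule, 4 cuts → 5 fragments:
  1–8 → 8 bp
  9–92 → 84 bp
  93–124 → 32 bp
  125–181 → 57 bp
  182–207 → 26 bp
Sorted largest to smallest: 84, 57, 32, 26, 8 bp.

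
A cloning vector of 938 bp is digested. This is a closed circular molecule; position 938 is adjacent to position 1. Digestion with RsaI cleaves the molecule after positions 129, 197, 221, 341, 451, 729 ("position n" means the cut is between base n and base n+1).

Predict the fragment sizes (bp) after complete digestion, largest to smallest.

Circular molecule, 6 cuts → 6 fragments:
  197 − 129 = 68 bp
  221 − 197 = 24 bp
  341 − 221 = 120 bp
  451 − 341 = 110 bp
  729 − 451 = 278 bp
  wrap: 938 − 729 + 129 = 338 bp
Sorted largest to smallest: 338, 278, 120, 110, 68, 24 bp.

338, 278, 120, 110, 68, 24 bp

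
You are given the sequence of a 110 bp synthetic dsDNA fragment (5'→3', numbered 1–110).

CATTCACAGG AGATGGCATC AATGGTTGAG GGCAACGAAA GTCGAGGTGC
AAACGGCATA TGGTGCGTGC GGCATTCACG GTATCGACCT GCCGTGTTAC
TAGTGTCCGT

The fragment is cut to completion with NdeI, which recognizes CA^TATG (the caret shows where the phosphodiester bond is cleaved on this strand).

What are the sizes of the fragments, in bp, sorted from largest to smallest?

58, 52 bp

The NdeI site (CATATG) starts at position 57.
NdeI cuts after base 2 of each site, so after position 58.
Linear molecule, 1 cut → 2 fragments:
  1–58 → 58 bp
  59–110 → 52 bp
Sorted largest to smallest: 58, 52 bp.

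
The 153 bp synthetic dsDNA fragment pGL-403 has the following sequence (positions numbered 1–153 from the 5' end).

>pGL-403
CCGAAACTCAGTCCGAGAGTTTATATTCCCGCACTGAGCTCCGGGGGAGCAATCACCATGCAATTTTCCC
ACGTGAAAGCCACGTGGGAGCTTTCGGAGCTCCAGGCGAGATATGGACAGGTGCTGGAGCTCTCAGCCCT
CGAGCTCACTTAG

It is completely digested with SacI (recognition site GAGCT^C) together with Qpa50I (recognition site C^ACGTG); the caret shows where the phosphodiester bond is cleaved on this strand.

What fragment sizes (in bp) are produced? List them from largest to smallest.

40, 30, 30, 20, 15, 11, 7 bp

SacI sites (GAGCTC) start at positions 36, 97, 127, 142.
SacI cuts after base 5 of each site (before the last base), so after positions 40, 101, 131, 146.
Qpa50I sites (CACGTG) start at positions 70, 81.
Qpa50I cuts after the first base of each site, so after positions 70, 81.
Combined cut positions: 40, 70, 81, 101, 131, 146.
Linear molecule, 6 cuts → 7 fragments:
  1–40 → 40 bp
  41–70 → 30 bp
  71–81 → 11 bp
  82–101 → 20 bp
  102–131 → 30 bp
  132–146 → 15 bp
  147–153 → 7 bp
Sorted largest to smallest: 40, 30, 30, 20, 15, 11, 7 bp.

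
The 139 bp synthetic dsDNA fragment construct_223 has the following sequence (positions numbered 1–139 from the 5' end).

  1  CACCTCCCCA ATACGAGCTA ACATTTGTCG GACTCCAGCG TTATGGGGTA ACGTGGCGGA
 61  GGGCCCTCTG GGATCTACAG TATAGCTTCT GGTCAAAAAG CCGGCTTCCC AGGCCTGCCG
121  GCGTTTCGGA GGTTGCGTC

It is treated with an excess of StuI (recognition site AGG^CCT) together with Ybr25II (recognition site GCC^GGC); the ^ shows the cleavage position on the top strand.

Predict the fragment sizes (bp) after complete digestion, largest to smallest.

The StuI site (AGGCCT) starts at position 111.
StuI cuts after base 3 of each site, so after position 113.
Ybr25II sites (GCCGGC) start at positions 100, 117.
Ybr25II cuts after base 3 of each site, so after positions 102, 119.
Combined cut positions: 102, 113, 119.
Linear molecule, 3 cuts → 4 fragments:
  1–102 → 102 bp
  103–113 → 11 bp
  114–119 → 6 bp
  120–139 → 20 bp
Sorted largest to smallest: 102, 20, 11, 6 bp.

102, 20, 11, 6 bp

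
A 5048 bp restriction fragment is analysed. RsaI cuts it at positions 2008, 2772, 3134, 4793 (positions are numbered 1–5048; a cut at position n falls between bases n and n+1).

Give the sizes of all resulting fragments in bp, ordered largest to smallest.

2008, 1659, 764, 362, 255 bp

Linear molecule, 4 cuts → 5 fragments:
  2008 − 0 = 2008 bp
  2772 − 2008 = 764 bp
  3134 − 2772 = 362 bp
  4793 − 3134 = 1659 bp
  5048 − 4793 = 255 bp
Sorted largest to smallest: 2008, 1659, 764, 362, 255 bp.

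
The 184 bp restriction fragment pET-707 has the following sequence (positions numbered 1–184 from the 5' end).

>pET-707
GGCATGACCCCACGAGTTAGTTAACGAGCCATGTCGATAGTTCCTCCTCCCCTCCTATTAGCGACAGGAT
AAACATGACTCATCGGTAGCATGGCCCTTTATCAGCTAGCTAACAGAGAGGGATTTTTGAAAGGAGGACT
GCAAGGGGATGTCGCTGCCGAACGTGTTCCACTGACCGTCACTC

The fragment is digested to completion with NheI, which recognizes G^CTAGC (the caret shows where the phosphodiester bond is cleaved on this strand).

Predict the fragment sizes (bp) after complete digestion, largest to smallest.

105, 79 bp

The NheI site (GCTAGC) starts at position 105.
NheI cuts after the first base of each site, so after position 105.
Linear molecule, 1 cut → 2 fragments:
  1–105 → 105 bp
  106–184 → 79 bp
Sorted largest to smallest: 105, 79 bp.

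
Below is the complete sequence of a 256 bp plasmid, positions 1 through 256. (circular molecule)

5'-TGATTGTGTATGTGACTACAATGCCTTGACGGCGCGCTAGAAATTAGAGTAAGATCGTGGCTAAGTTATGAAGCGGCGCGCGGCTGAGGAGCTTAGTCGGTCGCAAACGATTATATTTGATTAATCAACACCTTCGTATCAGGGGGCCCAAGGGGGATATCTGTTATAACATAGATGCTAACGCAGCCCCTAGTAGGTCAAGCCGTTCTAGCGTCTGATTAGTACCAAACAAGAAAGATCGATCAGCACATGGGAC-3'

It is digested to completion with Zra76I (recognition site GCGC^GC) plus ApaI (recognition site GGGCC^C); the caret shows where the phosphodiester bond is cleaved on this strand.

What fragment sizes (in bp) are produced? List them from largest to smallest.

Zra76I sites (GCGCGC) start at positions 32, 76.
Zra76I cuts after base 4 of each site, so after positions 35, 79.
The ApaI site (GGGCCC) starts at position 144.
ApaI cuts after base 5 of each site (before the last base), so after position 148.
Combined cut positions: 35, 79, 148.
Circular molecule, 3 cuts → 3 fragments:
  36–79 → 44 bp
  80–148 → 69 bp
  149–256 then 1–35 → 108 + 35 = 143 bp
Sorted largest to smallest: 143, 69, 44 bp.

143, 69, 44 bp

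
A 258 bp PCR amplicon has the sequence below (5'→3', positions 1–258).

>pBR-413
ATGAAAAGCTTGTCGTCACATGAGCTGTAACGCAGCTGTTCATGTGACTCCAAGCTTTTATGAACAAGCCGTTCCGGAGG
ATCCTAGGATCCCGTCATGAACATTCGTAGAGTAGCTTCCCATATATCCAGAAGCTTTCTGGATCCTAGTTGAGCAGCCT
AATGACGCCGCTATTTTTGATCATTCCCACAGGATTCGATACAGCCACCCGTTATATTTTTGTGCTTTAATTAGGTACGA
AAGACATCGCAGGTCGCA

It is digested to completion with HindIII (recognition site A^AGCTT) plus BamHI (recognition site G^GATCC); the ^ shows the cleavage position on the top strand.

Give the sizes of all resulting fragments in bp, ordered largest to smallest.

HindIII sites (AAGCTT) start at positions 6, 52, 132.
HindIII cuts after the first base of each site, so after positions 6, 52, 132.
BamHI sites (GGATCC) start at positions 79, 87, 141.
BamHI cuts after the first base of each site, so after positions 79, 87, 141.
Combined cut positions: 6, 52, 79, 87, 132, 141.
Linear molecule, 6 cuts → 7 fragments:
  1–6 → 6 bp
  7–52 → 46 bp
  53–79 → 27 bp
  80–87 → 8 bp
  88–132 → 45 bp
  133–141 → 9 bp
  142–258 → 117 bp
Sorted largest to smallest: 117, 46, 45, 27, 9, 8, 6 bp.

117, 46, 45, 27, 9, 8, 6 bp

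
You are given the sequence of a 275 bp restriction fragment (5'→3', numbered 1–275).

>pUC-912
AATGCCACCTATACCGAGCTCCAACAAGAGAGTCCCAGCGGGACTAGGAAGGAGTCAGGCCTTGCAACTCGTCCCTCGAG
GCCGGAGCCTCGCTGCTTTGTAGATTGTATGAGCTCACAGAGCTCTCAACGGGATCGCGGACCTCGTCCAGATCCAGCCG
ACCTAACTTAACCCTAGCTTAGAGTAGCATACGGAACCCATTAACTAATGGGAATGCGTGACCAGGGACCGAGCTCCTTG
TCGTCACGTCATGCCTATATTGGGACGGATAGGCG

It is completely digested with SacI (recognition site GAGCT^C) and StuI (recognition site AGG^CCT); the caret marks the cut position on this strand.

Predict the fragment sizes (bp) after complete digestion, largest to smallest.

111, 56, 40, 39, 20, 9 bp

SacI sites (GAGCTC) start at positions 16, 111, 120, 231.
SacI cuts after base 5 of each site (before the last base), so after positions 20, 115, 124, 235.
The StuI site (AGGCCT) starts at position 57.
StuI cuts after base 3 of each site, so after position 59.
Combined cut positions: 20, 59, 115, 124, 235.
Linear molecule, 5 cuts → 6 fragments:
  1–20 → 20 bp
  21–59 → 39 bp
  60–115 → 56 bp
  116–124 → 9 bp
  125–235 → 111 bp
  236–275 → 40 bp
Sorted largest to smallest: 111, 56, 40, 39, 20, 9 bp.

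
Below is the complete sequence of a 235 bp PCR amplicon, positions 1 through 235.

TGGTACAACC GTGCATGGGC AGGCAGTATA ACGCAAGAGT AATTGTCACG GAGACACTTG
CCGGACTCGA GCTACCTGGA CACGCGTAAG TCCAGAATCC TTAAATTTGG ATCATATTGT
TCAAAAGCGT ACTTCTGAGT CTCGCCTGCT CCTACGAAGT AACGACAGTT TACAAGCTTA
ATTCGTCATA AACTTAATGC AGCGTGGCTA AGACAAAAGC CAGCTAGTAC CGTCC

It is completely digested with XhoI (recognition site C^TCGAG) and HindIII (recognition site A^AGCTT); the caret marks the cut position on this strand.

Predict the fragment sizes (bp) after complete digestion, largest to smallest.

108, 66, 61 bp

The XhoI site (CTCGAG) starts at position 66.
XhoI cuts after the first base of each site, so after position 66.
The HindIII site (AAGCTT) starts at position 174.
HindIII cuts after the first base of each site, so after position 174.
Combined cut positions: 66, 174.
Linear molecule, 2 cuts → 3 fragments:
  1–66 → 66 bp
  67–174 → 108 bp
  175–235 → 61 bp
Sorted largest to smallest: 108, 66, 61 bp.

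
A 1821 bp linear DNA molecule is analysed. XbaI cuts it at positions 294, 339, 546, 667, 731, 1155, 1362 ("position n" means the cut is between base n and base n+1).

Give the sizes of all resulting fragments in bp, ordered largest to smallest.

459, 424, 294, 207, 207, 121, 64, 45 bp

Linear molecule, 7 cuts → 8 fragments:
  294 − 0 = 294 bp
  339 − 294 = 45 bp
  546 − 339 = 207 bp
  667 − 546 = 121 bp
  731 − 667 = 64 bp
  1155 − 731 = 424 bp
  1362 − 1155 = 207 bp
  1821 − 1362 = 459 bp
Sorted largest to smallest: 459, 424, 294, 207, 207, 121, 64, 45 bp.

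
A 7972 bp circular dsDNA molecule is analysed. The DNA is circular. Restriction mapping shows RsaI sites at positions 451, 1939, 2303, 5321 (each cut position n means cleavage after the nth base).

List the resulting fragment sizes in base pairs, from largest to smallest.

3102, 3018, 1488, 364 bp

Circular molecule, 4 cuts → 4 fragments:
  1939 − 451 = 1488 bp
  2303 − 1939 = 364 bp
  5321 − 2303 = 3018 bp
  wrap: 7972 − 5321 + 451 = 3102 bp
Sorted largest to smallest: 3102, 3018, 1488, 364 bp.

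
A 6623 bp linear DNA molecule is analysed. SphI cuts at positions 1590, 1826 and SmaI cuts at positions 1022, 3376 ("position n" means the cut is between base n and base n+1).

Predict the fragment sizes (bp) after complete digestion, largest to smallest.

3247, 1550, 1022, 568, 236 bp

Combined cut positions (sorted): 1022, 1590, 1826, 3376.
Linear molecule, 4 cuts → 5 fragments:
  1022 − 0 = 1022 bp
  1590 − 1022 = 568 bp
  1826 − 1590 = 236 bp
  3376 − 1826 = 1550 bp
  6623 − 3376 = 3247 bp
Sorted largest to smallest: 3247, 1550, 1022, 568, 236 bp.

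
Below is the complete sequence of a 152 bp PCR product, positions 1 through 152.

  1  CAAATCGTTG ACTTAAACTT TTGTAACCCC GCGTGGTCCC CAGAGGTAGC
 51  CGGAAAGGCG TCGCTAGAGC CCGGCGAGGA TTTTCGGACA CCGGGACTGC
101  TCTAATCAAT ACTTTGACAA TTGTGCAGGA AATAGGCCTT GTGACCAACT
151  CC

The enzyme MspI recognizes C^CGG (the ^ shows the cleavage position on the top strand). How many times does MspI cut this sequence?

3

CCGG occurs starting at positions 50, 71, 91.
MspI cuts at 3 sites.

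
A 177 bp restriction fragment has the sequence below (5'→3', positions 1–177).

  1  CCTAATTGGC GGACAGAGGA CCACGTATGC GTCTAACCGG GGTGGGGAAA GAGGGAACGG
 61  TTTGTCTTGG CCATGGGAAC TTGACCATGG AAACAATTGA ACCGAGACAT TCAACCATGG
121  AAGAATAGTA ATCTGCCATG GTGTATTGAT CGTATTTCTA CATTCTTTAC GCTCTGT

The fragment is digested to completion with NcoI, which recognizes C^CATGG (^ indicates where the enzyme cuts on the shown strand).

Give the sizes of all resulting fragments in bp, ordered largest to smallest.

NcoI sites (CCATGG) start at positions 71, 85, 115, 136.
NcoI cuts after the first base of each site, so after positions 71, 85, 115, 136.
Linear molecule, 4 cuts → 5 fragments:
  1–71 → 71 bp
  72–85 → 14 bp
  86–115 → 30 bp
  116–136 → 21 bp
  137–177 → 41 bp
Sorted largest to smallest: 71, 41, 30, 21, 14 bp.

71, 41, 30, 21, 14 bp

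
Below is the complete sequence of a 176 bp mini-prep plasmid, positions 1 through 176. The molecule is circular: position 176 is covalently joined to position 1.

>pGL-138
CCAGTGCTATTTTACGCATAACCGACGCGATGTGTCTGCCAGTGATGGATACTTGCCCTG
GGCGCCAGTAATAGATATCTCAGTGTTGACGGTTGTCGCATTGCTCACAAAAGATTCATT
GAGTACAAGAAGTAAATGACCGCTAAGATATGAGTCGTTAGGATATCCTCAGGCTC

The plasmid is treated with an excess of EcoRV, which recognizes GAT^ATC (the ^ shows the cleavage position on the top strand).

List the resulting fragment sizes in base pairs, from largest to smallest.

88, 88 bp

EcoRV sites (GATATC) start at positions 74, 162.
EcoRV cuts after base 3 of each site, so after positions 76, 164.
Circular molecule, 2 cuts → 2 fragments:
  77–164 → 88 bp
  165–176 then 1–76 → 12 + 76 = 88 bp
Sorted largest to smallest: 88, 88 bp.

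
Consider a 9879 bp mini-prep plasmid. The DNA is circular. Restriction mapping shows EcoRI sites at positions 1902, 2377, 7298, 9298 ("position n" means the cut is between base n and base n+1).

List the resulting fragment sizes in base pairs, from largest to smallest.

4921, 2483, 2000, 475 bp

Circular molecule, 4 cuts → 4 fragments:
  2377 − 1902 = 475 bp
  7298 − 2377 = 4921 bp
  9298 − 7298 = 2000 bp
  wrap: 9879 − 9298 + 1902 = 2483 bp
Sorted largest to smallest: 4921, 2483, 2000, 475 bp.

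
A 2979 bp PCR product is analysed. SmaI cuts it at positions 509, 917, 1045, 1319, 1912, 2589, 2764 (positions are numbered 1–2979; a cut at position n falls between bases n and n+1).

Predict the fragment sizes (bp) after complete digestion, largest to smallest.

677, 593, 509, 408, 274, 215, 175, 128 bp

Linear molecule, 7 cuts → 8 fragments:
  509 − 0 = 509 bp
  917 − 509 = 408 bp
  1045 − 917 = 128 bp
  1319 − 1045 = 274 bp
  1912 − 1319 = 593 bp
  2589 − 1912 = 677 bp
  2764 − 2589 = 175 bp
  2979 − 2764 = 215 bp
Sorted largest to smallest: 677, 593, 509, 408, 274, 215, 175, 128 bp.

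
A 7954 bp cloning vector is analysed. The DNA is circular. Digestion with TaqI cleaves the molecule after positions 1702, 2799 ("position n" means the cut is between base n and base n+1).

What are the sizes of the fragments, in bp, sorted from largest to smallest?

6857, 1097 bp

Circular molecule, 2 cuts → 2 fragments:
  2799 − 1702 = 1097 bp
  wrap: 7954 − 2799 + 1702 = 6857 bp
Sorted largest to smallest: 6857, 1097 bp.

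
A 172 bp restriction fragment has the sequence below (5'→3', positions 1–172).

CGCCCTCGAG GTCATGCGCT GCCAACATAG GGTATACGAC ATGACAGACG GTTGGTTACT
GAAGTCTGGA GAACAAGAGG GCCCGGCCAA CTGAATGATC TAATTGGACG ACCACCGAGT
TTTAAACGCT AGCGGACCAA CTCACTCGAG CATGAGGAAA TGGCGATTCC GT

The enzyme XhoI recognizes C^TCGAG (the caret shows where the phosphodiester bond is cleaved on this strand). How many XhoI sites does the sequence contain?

2

CTCGAG occurs starting at positions 5, 145.
XhoI cuts at 2 sites.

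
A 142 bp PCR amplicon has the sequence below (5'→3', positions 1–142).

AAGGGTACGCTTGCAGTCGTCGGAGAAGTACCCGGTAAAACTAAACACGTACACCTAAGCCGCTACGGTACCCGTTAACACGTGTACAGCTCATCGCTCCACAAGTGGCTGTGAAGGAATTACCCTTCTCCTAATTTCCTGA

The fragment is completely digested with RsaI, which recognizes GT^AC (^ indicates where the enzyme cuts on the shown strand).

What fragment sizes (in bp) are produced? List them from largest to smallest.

RsaI sites (GTAC) start at positions 5, 28, 49, 68, 84.
RsaI cuts after base 2 of each site, so after positions 6, 29, 50, 69, 85.
Linear molecule, 5 cuts → 6 fragments:
  1–6 → 6 bp
  7–29 → 23 bp
  30–50 → 21 bp
  51–69 → 19 bp
  70–85 → 16 bp
  86–142 → 57 bp
Sorted largest to smallest: 57, 23, 21, 19, 16, 6 bp.

57, 23, 21, 19, 16, 6 bp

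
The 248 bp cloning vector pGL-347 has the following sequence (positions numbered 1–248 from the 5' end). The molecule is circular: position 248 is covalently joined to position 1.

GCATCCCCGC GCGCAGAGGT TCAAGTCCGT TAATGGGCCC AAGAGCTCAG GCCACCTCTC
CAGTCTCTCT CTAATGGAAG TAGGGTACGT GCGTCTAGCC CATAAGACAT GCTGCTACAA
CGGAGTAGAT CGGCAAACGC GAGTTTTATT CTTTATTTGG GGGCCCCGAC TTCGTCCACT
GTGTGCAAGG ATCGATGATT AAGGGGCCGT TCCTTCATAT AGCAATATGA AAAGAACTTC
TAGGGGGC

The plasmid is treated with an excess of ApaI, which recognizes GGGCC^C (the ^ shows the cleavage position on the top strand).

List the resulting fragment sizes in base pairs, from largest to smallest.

ApaI sites (GGGCCC) start at positions 35, 161.
ApaI cuts after base 5 of each site (before the last base), so after positions 39, 165.
Circular molecule, 2 cuts → 2 fragments:
  40–165 → 126 bp
  166–248 then 1–39 → 83 + 39 = 122 bp
Sorted largest to smallest: 126, 122 bp.

126, 122 bp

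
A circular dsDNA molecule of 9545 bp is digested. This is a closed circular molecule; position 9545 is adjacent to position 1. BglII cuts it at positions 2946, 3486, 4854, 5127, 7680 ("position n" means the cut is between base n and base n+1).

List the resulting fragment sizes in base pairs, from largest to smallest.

4811, 2553, 1368, 540, 273 bp

Circular molecule, 5 cuts → 5 fragments:
  3486 − 2946 = 540 bp
  4854 − 3486 = 1368 bp
  5127 − 4854 = 273 bp
  7680 − 5127 = 2553 bp
  wrap: 9545 − 7680 + 2946 = 4811 bp
Sorted largest to smallest: 4811, 2553, 1368, 540, 273 bp.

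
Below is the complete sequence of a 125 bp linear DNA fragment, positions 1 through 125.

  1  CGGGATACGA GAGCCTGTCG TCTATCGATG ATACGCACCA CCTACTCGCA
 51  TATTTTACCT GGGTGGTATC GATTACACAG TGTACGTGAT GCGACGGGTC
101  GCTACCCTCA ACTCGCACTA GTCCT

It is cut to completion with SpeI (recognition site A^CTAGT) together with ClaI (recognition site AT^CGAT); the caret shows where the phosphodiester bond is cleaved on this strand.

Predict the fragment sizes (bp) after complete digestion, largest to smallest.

The SpeI site (ACTAGT) starts at position 117.
SpeI cuts after the first base of each site, so after position 117.
ClaI sites (ATCGAT) start at positions 24, 68.
ClaI cuts after base 2 of each site, so after positions 25, 69.
Combined cut positions: 25, 69, 117.
Linear molecule, 3 cuts → 4 fragments:
  1–25 → 25 bp
  26–69 → 44 bp
  70–117 → 48 bp
  118–125 → 8 bp
Sorted largest to smallest: 48, 44, 25, 8 bp.

48, 44, 25, 8 bp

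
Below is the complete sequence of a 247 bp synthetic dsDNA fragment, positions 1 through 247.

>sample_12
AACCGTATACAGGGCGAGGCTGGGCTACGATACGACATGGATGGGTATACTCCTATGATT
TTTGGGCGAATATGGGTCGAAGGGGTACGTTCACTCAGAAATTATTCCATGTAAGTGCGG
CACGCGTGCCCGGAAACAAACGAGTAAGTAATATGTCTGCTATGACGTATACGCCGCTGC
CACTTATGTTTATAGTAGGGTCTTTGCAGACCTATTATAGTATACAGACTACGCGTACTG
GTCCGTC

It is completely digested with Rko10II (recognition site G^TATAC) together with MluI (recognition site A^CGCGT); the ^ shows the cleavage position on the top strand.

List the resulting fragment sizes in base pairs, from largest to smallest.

77, 53, 45, 40, 16, 11, 5 bp

Rko10II sites (GTATAC) start at positions 5, 45, 167, 220.
Rko10II cuts after the first base of each site, so after positions 5, 45, 167, 220.
MluI sites (ACGCGT) start at positions 122, 231.
MluI cuts after the first base of each site, so after positions 122, 231.
Combined cut positions: 5, 45, 122, 167, 220, 231.
Linear molecule, 6 cuts → 7 fragments:
  1–5 → 5 bp
  6–45 → 40 bp
  46–122 → 77 bp
  123–167 → 45 bp
  168–220 → 53 bp
  221–231 → 11 bp
  232–247 → 16 bp
Sorted largest to smallest: 77, 53, 45, 40, 16, 11, 5 bp.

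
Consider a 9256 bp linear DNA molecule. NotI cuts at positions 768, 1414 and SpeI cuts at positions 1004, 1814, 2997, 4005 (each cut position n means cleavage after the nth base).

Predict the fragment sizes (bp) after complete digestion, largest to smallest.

Combined cut positions (sorted): 768, 1004, 1414, 1814, 2997, 4005.
Linear molecule, 6 cuts → 7 fragments:
  768 − 0 = 768 bp
  1004 − 768 = 236 bp
  1414 − 1004 = 410 bp
  1814 − 1414 = 400 bp
  2997 − 1814 = 1183 bp
  4005 − 2997 = 1008 bp
  9256 − 4005 = 5251 bp
Sorted largest to smallest: 5251, 1183, 1008, 768, 410, 400, 236 bp.

5251, 1183, 1008, 768, 410, 400, 236 bp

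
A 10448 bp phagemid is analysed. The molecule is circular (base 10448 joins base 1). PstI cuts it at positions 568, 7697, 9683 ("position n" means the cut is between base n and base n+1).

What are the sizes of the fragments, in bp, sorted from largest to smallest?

Circular molecule, 3 cuts → 3 fragments:
  7697 − 568 = 7129 bp
  9683 − 7697 = 1986 bp
  wrap: 10448 − 9683 + 568 = 1333 bp
Sorted largest to smallest: 7129, 1986, 1333 bp.

7129, 1986, 1333 bp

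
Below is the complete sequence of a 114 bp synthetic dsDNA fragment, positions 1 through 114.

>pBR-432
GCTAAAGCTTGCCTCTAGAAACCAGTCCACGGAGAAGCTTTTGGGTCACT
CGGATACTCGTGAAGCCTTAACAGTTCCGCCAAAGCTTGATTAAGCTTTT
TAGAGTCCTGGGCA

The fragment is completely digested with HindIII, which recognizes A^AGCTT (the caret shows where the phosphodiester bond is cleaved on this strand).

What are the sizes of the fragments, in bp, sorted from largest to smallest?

48, 30, 21, 10, 5 bp

HindIII sites (AAGCTT) start at positions 5, 35, 83, 93.
HindIII cuts after the first base of each site, so after positions 5, 35, 83, 93.
Linear molecule, 4 cuts → 5 fragments:
  1–5 → 5 bp
  6–35 → 30 bp
  36–83 → 48 bp
  84–93 → 10 bp
  94–114 → 21 bp
Sorted largest to smallest: 48, 30, 21, 10, 5 bp.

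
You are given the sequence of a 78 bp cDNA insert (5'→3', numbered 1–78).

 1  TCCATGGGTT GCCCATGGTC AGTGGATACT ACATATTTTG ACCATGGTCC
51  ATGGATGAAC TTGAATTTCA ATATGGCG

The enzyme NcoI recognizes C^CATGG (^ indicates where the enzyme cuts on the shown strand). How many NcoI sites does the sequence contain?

4

CCATGG occurs starting at positions 2, 13, 42, 49.
NcoI cuts at 4 sites.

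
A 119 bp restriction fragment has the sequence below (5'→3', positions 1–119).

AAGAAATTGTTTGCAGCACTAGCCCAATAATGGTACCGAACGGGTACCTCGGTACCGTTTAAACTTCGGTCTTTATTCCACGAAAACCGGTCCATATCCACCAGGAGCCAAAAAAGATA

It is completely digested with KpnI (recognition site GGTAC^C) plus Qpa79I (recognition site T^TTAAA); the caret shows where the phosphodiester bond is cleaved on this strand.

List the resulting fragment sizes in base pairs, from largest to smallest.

61, 36, 11, 8, 3 bp

KpnI sites (GGTACC) start at positions 32, 43, 51.
KpnI cuts after base 5 of each site (before the last base), so after positions 36, 47, 55.
The Qpa79I site (TTTAAA) starts at position 58.
Qpa79I cuts after the first base of each site, so after position 58.
Combined cut positions: 36, 47, 55, 58.
Linear molecule, 4 cuts → 5 fragments:
  1–36 → 36 bp
  37–47 → 11 bp
  48–55 → 8 bp
  56–58 → 3 bp
  59–119 → 61 bp
Sorted largest to smallest: 61, 36, 11, 8, 3 bp.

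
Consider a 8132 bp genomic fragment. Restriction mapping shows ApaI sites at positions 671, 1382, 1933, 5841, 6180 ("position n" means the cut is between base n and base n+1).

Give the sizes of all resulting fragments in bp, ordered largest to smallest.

Linear molecule, 5 cuts → 6 fragments:
  671 − 0 = 671 bp
  1382 − 671 = 711 bp
  1933 − 1382 = 551 bp
  5841 − 1933 = 3908 bp
  6180 − 5841 = 339 bp
  8132 − 6180 = 1952 bp
Sorted largest to smallest: 3908, 1952, 711, 671, 551, 339 bp.

3908, 1952, 711, 671, 551, 339 bp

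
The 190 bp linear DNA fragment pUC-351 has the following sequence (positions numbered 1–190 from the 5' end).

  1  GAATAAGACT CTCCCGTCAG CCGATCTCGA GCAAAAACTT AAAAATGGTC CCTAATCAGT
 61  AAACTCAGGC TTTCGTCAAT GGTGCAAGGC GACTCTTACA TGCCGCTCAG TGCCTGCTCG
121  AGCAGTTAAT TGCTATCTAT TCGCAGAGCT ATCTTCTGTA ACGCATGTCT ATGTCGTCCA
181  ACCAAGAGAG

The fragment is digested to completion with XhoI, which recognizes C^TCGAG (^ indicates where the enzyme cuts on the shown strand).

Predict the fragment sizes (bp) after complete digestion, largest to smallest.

XhoI sites (CTCGAG) start at positions 26, 117.
XhoI cuts after the first base of each site, so after positions 26, 117.
Linear molecule, 2 cuts → 3 fragments:
  1–26 → 26 bp
  27–117 → 91 bp
  118–190 → 73 bp
Sorted largest to smallest: 91, 73, 26 bp.

91, 73, 26 bp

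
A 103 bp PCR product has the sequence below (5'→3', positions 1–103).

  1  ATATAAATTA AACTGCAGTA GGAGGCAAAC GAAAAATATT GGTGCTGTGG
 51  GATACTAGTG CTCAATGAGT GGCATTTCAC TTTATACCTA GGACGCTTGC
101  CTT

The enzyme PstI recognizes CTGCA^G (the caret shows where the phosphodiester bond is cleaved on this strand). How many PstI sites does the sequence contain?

CTGCAG occurs starting at position 13.
PstI cuts at 1 site.

1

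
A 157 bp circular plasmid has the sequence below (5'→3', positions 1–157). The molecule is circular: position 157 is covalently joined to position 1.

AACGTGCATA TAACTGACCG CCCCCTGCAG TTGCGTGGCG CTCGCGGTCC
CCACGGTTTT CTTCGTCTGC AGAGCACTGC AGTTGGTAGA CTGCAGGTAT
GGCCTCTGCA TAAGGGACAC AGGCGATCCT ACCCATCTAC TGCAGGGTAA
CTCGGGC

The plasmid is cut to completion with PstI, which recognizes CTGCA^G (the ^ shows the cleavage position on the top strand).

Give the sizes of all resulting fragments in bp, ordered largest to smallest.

49, 42, 42, 14, 10 bp

PstI sites (CTGCAG) start at positions 25, 67, 77, 91, 140.
PstI cuts after base 5 of each site (before the last base), so after positions 29, 71, 81, 95, 144.
Circular molecule, 5 cuts → 5 fragments:
  30–71 → 42 bp
  72–81 → 10 bp
  82–95 → 14 bp
  96–144 → 49 bp
  145–157 then 1–29 → 13 + 29 = 42 bp
Sorted largest to smallest: 49, 42, 42, 14, 10 bp.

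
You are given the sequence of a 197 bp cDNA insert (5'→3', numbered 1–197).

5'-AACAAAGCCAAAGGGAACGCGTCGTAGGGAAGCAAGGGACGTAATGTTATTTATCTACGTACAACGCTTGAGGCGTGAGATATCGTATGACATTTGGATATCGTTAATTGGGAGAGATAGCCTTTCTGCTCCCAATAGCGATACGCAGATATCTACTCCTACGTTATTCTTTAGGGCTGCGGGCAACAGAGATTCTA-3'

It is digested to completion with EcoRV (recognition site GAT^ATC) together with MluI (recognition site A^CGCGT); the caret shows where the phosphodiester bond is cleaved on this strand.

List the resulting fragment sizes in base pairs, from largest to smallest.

64, 51, 47, 18, 17 bp

EcoRV sites (GATATC) start at positions 79, 97, 148.
EcoRV cuts after base 3 of each site, so after positions 81, 99, 150.
The MluI site (ACGCGT) starts at position 17.
MluI cuts after the first base of each site, so after position 17.
Combined cut positions: 17, 81, 99, 150.
Linear molecule, 4 cuts → 5 fragments:
  1–17 → 17 bp
  18–81 → 64 bp
  82–99 → 18 bp
  100–150 → 51 bp
  151–197 → 47 bp
Sorted largest to smallest: 64, 51, 47, 18, 17 bp.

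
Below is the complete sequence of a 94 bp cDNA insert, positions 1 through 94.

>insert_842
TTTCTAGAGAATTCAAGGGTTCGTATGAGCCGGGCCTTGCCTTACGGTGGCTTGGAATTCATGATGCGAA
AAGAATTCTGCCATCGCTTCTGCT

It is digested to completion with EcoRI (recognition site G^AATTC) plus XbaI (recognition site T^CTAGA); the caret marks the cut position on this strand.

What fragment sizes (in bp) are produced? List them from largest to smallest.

46, 21, 18, 6, 3 bp

EcoRI sites (GAATTC) start at positions 9, 55, 73.
EcoRI cuts after the first base of each site, so after positions 9, 55, 73.
The XbaI site (TCTAGA) starts at position 3.
XbaI cuts after the first base of each site, so after position 3.
Combined cut positions: 3, 9, 55, 73.
Linear molecule, 4 cuts → 5 fragments:
  1–3 → 3 bp
  4–9 → 6 bp
  10–55 → 46 bp
  56–73 → 18 bp
  74–94 → 21 bp
Sorted largest to smallest: 46, 21, 18, 6, 3 bp.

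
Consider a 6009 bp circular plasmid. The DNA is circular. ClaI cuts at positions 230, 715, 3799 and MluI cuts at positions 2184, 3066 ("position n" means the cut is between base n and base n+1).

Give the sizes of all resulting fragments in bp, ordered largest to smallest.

2440, 1469, 882, 733, 485 bp

Combined cut positions (sorted): 230, 715, 2184, 3066, 3799.
Circular molecule, 5 cuts → 5 fragments:
  715 − 230 = 485 bp
  2184 − 715 = 1469 bp
  3066 − 2184 = 882 bp
  3799 − 3066 = 733 bp
  wrap: 6009 − 3799 + 230 = 2440 bp
Sorted largest to smallest: 2440, 1469, 882, 733, 485 bp.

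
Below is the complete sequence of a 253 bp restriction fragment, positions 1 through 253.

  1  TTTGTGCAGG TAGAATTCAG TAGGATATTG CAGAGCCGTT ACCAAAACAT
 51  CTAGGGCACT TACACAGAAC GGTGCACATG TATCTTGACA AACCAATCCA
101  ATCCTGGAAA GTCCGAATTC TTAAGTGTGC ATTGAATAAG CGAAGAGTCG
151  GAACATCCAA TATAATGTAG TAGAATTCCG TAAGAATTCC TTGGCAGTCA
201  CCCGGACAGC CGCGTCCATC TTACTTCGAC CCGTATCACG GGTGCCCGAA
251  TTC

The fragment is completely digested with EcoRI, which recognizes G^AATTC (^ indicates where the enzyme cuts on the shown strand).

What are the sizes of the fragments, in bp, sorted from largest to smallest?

EcoRI sites (GAATTC) start at positions 13, 115, 173, 184, 248.
EcoRI cuts after the first base of each site, so after positions 13, 115, 173, 184, 248.
Linear molecule, 5 cuts → 6 fragments:
  1–13 → 13 bp
  14–115 → 102 bp
  116–173 → 58 bp
  174–184 → 11 bp
  185–248 → 64 bp
  249–253 → 5 bp
Sorted largest to smallest: 102, 64, 58, 13, 11, 5 bp.

102, 64, 58, 13, 11, 5 bp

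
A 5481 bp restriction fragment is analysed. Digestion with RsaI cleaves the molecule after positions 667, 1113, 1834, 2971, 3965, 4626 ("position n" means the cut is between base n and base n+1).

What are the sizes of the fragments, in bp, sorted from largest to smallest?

Linear molecule, 6 cuts → 7 fragments:
  667 − 0 = 667 bp
  1113 − 667 = 446 bp
  1834 − 1113 = 721 bp
  2971 − 1834 = 1137 bp
  3965 − 2971 = 994 bp
  4626 − 3965 = 661 bp
  5481 − 4626 = 855 bp
Sorted largest to smallest: 1137, 994, 855, 721, 667, 661, 446 bp.

1137, 994, 855, 721, 667, 661, 446 bp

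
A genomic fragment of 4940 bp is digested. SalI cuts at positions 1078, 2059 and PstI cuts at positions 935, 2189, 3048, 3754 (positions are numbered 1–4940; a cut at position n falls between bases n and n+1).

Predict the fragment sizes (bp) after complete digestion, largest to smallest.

1186, 981, 935, 859, 706, 143, 130 bp

Combined cut positions (sorted): 935, 1078, 2059, 2189, 3048, 3754.
Linear molecule, 6 cuts → 7 fragments:
  935 − 0 = 935 bp
  1078 − 935 = 143 bp
  2059 − 1078 = 981 bp
  2189 − 2059 = 130 bp
  3048 − 2189 = 859 bp
  3754 − 3048 = 706 bp
  4940 − 3754 = 1186 bp
Sorted largest to smallest: 1186, 981, 935, 859, 706, 143, 130 bp.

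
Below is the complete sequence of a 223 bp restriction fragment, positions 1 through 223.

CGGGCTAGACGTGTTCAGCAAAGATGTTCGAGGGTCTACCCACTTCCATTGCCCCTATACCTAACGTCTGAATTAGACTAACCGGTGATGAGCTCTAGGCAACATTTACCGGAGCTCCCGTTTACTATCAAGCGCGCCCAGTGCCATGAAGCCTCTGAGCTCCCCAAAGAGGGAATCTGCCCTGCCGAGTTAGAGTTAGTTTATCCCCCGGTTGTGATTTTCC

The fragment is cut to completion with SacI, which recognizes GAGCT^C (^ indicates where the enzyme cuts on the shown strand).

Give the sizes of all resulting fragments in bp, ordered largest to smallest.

SacI sites (GAGCTC) start at positions 90, 112, 157.
SacI cuts after base 5 of each site (before the last base), so after positions 94, 116, 161.
Linear molecule, 3 cuts → 4 fragments:
  1–94 → 94 bp
  95–116 → 22 bp
  117–161 → 45 bp
  162–223 → 62 bp
Sorted largest to smallest: 94, 62, 45, 22 bp.

94, 62, 45, 22 bp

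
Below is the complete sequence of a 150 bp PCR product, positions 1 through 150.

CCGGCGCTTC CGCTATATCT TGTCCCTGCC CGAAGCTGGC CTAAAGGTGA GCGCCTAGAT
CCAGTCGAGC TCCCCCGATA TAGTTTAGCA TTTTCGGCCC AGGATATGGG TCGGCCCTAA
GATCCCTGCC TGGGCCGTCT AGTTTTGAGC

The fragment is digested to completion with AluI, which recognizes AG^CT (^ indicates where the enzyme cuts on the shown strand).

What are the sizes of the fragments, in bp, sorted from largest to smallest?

AluI sites (AGCT) start at positions 34, 68.
AluI cuts after base 2 of each site, so after positions 35, 69.
Linear molecule, 2 cuts → 3 fragments:
  1–35 → 35 bp
  36–69 → 34 bp
  70–150 → 81 bp
Sorted largest to smallest: 81, 35, 34 bp.

81, 35, 34 bp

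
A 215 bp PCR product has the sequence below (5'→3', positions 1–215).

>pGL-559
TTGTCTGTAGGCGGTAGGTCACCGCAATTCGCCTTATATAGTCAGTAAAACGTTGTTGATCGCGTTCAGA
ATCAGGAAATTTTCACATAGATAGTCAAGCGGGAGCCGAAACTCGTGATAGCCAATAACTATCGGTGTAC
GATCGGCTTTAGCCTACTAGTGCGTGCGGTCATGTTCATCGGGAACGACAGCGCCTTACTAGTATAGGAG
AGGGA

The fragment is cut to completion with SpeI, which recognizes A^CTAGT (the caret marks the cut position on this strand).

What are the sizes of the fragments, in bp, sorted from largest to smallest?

156, 42, 17 bp

SpeI sites (ACTAGT) start at positions 156, 198.
SpeI cuts after the first base of each site, so after positions 156, 198.
Linear molecule, 2 cuts → 3 fragments:
  1–156 → 156 bp
  157–198 → 42 bp
  199–215 → 17 bp
Sorted largest to smallest: 156, 42, 17 bp.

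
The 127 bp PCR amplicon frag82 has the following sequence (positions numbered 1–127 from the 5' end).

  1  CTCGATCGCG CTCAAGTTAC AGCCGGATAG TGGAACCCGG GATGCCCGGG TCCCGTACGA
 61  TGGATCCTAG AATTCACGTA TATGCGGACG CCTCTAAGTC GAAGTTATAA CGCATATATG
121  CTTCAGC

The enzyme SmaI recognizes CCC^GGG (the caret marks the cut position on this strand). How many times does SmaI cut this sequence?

2

CCCGGG occurs starting at positions 36, 45.
SmaI cuts at 2 sites.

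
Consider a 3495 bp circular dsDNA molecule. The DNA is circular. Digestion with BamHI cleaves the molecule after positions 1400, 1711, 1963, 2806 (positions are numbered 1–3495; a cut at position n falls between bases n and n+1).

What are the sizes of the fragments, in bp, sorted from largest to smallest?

2089, 843, 311, 252 bp

Circular molecule, 4 cuts → 4 fragments:
  1711 − 1400 = 311 bp
  1963 − 1711 = 252 bp
  2806 − 1963 = 843 bp
  wrap: 3495 − 2806 + 1400 = 2089 bp
Sorted largest to smallest: 2089, 843, 311, 252 bp.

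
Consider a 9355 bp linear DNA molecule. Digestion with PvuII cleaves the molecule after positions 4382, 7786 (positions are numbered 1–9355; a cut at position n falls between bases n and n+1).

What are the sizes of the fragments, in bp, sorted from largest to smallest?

4382, 3404, 1569 bp

Linear molecule, 2 cuts → 3 fragments:
  4382 − 0 = 4382 bp
  7786 − 4382 = 3404 bp
  9355 − 7786 = 1569 bp
Sorted largest to smallest: 4382, 3404, 1569 bp.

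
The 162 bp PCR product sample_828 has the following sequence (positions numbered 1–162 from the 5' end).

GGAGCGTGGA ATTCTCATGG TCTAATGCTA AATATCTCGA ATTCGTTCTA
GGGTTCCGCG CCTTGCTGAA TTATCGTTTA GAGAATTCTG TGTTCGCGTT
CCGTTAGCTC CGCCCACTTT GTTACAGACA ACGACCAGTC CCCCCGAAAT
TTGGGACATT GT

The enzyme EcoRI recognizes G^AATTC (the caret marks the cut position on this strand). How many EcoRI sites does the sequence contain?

3

GAATTC occurs starting at positions 9, 39, 83.
EcoRI cuts at 3 sites.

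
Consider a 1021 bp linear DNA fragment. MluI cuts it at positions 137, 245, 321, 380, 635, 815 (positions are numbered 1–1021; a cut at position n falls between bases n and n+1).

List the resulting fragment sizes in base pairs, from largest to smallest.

Linear molecule, 6 cuts → 7 fragments:
  137 − 0 = 137 bp
  245 − 137 = 108 bp
  321 − 245 = 76 bp
  380 − 321 = 59 bp
  635 − 380 = 255 bp
  815 − 635 = 180 bp
  1021 − 815 = 206 bp
Sorted largest to smallest: 255, 206, 180, 137, 108, 76, 59 bp.

255, 206, 180, 137, 108, 76, 59 bp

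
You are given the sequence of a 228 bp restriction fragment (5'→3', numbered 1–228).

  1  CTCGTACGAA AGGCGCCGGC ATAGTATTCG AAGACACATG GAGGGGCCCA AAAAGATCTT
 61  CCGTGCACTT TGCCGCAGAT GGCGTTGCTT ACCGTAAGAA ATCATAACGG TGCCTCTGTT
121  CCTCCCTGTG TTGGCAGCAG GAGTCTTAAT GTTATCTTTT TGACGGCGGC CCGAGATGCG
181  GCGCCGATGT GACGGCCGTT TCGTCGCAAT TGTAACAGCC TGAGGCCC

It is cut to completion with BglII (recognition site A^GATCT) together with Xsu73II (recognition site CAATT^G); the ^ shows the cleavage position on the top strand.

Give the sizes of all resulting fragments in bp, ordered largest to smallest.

157, 54, 17 bp

The BglII site (AGATCT) starts at position 54.
BglII cuts after the first base of each site, so after position 54.
The Xsu73II site (CAATTG) starts at position 207.
Xsu73II cuts after base 5 of each site (before the last base), so after position 211.
Combined cut positions: 54, 211.
Linear molecule, 2 cuts → 3 fragments:
  1–54 → 54 bp
  55–211 → 157 bp
  212–228 → 17 bp
Sorted largest to smallest: 157, 54, 17 bp.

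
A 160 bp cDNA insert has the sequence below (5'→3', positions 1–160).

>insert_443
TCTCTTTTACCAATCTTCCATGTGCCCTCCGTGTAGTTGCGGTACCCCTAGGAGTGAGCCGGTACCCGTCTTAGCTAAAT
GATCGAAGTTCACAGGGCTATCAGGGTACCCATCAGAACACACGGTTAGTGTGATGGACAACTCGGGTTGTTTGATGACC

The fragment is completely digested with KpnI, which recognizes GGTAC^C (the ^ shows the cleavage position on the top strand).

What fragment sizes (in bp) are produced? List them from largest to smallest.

KpnI sites (GGTACC) start at positions 41, 61, 105.
KpnI cuts after base 5 of each site (before the last base), so after positions 45, 65, 109.
Linear molecule, 3 cuts → 4 fragments:
  1–45 → 45 bp
  46–65 → 20 bp
  66–109 → 44 bp
  110–160 → 51 bp
Sorted largest to smallest: 51, 45, 44, 20 bp.

51, 45, 44, 20 bp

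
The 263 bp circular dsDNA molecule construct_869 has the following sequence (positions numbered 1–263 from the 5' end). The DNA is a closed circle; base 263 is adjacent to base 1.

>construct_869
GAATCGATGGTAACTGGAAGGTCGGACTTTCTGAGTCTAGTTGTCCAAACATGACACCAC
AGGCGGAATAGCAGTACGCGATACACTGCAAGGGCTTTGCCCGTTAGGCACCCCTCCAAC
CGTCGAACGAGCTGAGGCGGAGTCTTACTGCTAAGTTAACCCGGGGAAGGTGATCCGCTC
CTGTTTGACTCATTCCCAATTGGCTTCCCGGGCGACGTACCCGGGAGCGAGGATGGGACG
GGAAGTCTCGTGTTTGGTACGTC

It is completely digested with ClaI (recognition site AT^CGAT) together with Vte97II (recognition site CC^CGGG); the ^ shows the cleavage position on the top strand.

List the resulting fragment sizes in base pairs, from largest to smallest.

The ClaI site (ATCGAT) starts at position 3.
ClaI cuts after base 2 of each site, so after position 4.
Vte97II sites (CCCGGG) start at positions 160, 207, 220.
Vte97II cuts after base 2 of each site, so after positions 161, 208, 221.
Combined cut positions: 4, 161, 208, 221.
Circular molecule, 4 cuts → 4 fragments:
  5–161 → 157 bp
  162–208 → 47 bp
  209–221 → 13 bp
  222–263 then 1–4 → 42 + 4 = 46 bp
Sorted largest to smallest: 157, 47, 46, 13 bp.

157, 47, 46, 13 bp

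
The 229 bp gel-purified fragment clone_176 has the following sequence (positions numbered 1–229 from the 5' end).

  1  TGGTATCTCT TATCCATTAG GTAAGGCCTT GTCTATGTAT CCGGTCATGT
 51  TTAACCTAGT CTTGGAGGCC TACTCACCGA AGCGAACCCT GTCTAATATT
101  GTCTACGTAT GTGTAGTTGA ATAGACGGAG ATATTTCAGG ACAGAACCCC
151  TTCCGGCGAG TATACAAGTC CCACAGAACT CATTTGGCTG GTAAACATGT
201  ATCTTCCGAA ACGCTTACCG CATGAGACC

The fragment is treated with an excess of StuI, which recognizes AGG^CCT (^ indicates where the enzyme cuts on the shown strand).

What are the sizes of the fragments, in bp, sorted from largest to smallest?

StuI sites (AGGCCT) start at positions 24, 66.
StuI cuts after base 3 of each site, so after positions 26, 68.
Linear molecule, 2 cuts → 3 fragments:
  1–26 → 26 bp
  27–68 → 42 bp
  69–229 → 161 bp
Sorted largest to smallest: 161, 42, 26 bp.

161, 42, 26 bp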